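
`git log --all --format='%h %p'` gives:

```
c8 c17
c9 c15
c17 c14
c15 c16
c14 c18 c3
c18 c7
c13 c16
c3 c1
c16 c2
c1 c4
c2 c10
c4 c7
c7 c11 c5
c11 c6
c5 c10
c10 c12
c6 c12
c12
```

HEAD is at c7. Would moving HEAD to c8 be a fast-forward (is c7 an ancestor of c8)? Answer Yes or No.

A fast-forward from c7 to c8 is possible iff c7 is an ancestor of c8.
Ancestors of c8: {c1, c10, c11, c12, c14, c17, c18, c3, c4, c5, c6, c7, c8}.
c7 is among them, so fast-forward is possible.

Yes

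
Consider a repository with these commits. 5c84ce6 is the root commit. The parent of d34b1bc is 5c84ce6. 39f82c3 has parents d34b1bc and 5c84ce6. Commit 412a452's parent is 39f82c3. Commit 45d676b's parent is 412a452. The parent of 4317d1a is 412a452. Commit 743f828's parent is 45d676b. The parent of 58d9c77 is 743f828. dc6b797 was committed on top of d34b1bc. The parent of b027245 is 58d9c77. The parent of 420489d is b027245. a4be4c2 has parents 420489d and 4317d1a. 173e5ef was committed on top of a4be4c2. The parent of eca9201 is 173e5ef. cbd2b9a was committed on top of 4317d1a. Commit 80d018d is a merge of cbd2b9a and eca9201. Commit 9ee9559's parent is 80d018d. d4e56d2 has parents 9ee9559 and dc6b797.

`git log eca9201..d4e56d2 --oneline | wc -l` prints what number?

5

Reachable from d4e56d2: {173e5ef, 39f82c3, 412a452, 420489d, 4317d1a, 45d676b, 58d9c77, 5c84ce6, 743f828, 80d018d, 9ee9559, a4be4c2, b027245, cbd2b9a, d34b1bc, d4e56d2, dc6b797, eca9201}.
Reachable from eca9201: {173e5ef, 39f82c3, 412a452, 420489d, 4317d1a, 45d676b, 58d9c77, 5c84ce6, 743f828, a4be4c2, b027245, d34b1bc, eca9201}.
In d4e56d2's history but not eca9201's: {80d018d, 9ee9559, cbd2b9a, d4e56d2, dc6b797} — 5 commits.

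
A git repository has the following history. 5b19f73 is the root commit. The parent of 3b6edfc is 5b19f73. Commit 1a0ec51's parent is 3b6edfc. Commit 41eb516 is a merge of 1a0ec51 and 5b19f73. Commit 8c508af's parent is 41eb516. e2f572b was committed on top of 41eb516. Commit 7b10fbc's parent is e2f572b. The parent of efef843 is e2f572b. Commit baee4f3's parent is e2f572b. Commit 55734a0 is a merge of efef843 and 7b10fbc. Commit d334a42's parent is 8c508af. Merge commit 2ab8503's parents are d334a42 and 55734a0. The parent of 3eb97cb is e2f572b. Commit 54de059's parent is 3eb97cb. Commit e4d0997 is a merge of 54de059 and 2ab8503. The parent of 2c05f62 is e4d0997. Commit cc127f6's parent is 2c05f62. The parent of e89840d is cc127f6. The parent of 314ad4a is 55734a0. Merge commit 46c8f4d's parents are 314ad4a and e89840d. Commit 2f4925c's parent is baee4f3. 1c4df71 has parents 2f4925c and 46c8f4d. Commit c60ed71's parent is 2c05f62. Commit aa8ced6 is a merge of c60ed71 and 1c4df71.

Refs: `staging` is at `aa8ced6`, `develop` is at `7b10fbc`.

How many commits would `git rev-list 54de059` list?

Walking parent pointers from 54de059: reachable set = {1a0ec51, 3b6edfc, 3eb97cb, 41eb516, 54de059, 5b19f73, e2f572b}.
That is 7 commits.

7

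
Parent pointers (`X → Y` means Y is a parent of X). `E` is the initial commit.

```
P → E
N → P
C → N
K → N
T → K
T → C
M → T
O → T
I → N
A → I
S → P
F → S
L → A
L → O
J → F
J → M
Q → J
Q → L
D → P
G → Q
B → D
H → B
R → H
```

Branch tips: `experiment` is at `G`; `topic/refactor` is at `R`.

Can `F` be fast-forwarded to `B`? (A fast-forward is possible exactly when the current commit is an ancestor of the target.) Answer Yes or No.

A fast-forward from F to B is possible iff F is an ancestor of B.
Ancestors of B: {B, D, E, P}.
F is not among them, so fast-forward is not possible.

No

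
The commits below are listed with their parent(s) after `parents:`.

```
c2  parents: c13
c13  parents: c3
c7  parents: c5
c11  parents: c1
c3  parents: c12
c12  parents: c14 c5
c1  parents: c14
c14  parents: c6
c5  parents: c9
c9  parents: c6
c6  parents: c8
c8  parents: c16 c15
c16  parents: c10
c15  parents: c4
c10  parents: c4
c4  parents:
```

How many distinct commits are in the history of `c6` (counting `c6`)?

6

Walking parent pointers from c6: reachable set = {c10, c15, c16, c4, c6, c8}.
That is 6 commits.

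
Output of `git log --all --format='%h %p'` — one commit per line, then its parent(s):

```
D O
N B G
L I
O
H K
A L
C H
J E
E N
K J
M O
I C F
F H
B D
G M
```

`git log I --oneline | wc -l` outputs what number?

13

Walking parent pointers from I: reachable set = {B, C, D, E, F, G, H, I, J, K, M, N, O}.
That is 13 commits.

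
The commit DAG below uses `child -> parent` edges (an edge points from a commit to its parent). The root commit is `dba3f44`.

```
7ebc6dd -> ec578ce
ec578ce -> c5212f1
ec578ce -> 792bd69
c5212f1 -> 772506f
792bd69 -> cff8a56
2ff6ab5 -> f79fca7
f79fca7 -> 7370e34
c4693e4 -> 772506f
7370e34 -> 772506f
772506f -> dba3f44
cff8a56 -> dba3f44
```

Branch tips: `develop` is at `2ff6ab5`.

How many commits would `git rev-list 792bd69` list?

Walking parent pointers from 792bd69: reachable set = {792bd69, cff8a56, dba3f44}.
That is 3 commits.

3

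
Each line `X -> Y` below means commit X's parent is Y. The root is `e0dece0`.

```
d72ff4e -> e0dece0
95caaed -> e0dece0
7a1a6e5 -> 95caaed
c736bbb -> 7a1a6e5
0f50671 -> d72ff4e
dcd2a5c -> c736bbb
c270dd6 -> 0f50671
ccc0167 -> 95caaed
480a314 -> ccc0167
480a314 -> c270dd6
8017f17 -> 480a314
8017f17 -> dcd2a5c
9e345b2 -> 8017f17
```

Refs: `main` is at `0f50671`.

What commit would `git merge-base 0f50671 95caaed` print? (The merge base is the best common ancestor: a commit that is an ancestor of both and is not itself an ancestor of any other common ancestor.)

Ancestors of 0f50671: {0f50671, d72ff4e, e0dece0}.
Ancestors of 95caaed: {95caaed, e0dece0}.
Common ancestors: {e0dece0}.
The only common ancestor is e0dece0, so it is the merge base.

e0dece0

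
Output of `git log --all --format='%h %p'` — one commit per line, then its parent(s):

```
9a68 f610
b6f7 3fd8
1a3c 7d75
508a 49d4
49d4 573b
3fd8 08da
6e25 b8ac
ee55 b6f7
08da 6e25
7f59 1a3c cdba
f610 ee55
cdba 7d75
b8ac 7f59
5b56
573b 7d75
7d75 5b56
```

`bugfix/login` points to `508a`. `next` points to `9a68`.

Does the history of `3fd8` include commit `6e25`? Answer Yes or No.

Ancestors of 3fd8 (commits reachable by following parents): {08da, 1a3c, 3fd8, 5b56, 6e25, 7d75, 7f59, b8ac, cdba}.
6e25 is in that set, so it is an ancestor of 3fd8.

Yes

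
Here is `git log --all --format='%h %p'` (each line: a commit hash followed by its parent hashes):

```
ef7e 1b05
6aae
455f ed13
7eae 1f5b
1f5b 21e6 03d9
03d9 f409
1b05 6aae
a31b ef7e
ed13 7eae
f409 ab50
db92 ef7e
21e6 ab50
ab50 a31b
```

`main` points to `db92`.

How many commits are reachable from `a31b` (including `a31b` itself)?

4

Walking parent pointers from a31b: reachable set = {1b05, 6aae, a31b, ef7e}.
That is 4 commits.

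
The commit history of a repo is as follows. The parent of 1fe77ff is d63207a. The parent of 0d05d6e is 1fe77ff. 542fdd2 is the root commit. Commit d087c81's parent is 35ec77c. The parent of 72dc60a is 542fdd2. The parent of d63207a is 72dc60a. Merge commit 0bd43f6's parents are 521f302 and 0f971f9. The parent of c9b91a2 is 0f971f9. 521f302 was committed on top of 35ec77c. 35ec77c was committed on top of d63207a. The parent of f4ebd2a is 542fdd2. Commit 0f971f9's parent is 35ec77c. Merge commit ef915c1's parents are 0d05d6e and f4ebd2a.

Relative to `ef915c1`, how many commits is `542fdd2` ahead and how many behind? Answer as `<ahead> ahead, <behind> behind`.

0 ahead, 6 behind

Reachable from 542fdd2: {542fdd2}.
Reachable from ef915c1: {0d05d6e, 1fe77ff, 542fdd2, 72dc60a, d63207a, ef915c1, f4ebd2a}.
Only in 542fdd2's history (ahead): {} — 0.
Only in ef915c1's history (behind): {0d05d6e, 1fe77ff, 72dc60a, d63207a, ef915c1, f4ebd2a} — 6.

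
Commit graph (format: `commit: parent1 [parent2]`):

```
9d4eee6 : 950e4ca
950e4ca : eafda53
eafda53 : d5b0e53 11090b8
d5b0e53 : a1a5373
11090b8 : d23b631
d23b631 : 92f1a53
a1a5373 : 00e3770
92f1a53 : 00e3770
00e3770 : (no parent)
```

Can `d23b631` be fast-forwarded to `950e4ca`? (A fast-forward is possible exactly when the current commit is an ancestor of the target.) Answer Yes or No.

A fast-forward from d23b631 to 950e4ca is possible iff d23b631 is an ancestor of 950e4ca.
Ancestors of 950e4ca: {00e3770, 11090b8, 92f1a53, 950e4ca, a1a5373, d23b631, d5b0e53, eafda53}.
d23b631 is among them, so fast-forward is possible.

Yes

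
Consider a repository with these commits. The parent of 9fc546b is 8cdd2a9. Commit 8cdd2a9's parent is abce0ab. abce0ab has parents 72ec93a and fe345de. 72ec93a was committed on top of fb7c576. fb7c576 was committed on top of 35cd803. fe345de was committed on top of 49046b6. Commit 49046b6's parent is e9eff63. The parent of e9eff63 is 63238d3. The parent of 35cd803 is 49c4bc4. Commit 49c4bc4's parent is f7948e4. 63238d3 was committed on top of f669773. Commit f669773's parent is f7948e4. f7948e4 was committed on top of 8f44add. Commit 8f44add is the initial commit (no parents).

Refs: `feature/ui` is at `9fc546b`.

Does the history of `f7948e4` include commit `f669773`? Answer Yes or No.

Ancestors of f7948e4: {8f44add, f7948e4}.
f669773 is not in that set, so it is not an ancestor of f7948e4.

No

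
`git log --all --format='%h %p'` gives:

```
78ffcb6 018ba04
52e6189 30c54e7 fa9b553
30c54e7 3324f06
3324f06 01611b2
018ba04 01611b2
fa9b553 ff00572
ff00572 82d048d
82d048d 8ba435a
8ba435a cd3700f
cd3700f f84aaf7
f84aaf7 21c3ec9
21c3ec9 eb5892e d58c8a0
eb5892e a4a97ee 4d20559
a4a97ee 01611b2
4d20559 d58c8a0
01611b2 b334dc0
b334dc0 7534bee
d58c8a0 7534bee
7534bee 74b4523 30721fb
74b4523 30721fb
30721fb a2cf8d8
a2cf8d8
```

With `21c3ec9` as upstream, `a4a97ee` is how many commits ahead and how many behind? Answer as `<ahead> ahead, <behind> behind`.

0 ahead, 4 behind

Reachable from a4a97ee: {01611b2, 30721fb, 74b4523, 7534bee, a2cf8d8, a4a97ee, b334dc0}.
Reachable from 21c3ec9: {01611b2, 21c3ec9, 30721fb, 4d20559, 74b4523, 7534bee, a2cf8d8, a4a97ee, b334dc0, d58c8a0, eb5892e}.
Only in a4a97ee's history (ahead): {} — 0.
Only in 21c3ec9's history (behind): {21c3ec9, 4d20559, d58c8a0, eb5892e} — 4.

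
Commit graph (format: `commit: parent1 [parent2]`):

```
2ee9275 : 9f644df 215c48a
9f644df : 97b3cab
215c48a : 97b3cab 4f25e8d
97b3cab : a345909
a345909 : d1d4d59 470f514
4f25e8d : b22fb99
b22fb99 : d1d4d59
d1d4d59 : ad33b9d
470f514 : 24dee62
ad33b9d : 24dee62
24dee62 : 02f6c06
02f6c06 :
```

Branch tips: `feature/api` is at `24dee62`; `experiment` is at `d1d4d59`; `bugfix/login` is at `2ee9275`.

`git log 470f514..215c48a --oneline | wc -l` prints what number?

Reachable from 215c48a: {02f6c06, 215c48a, 24dee62, 470f514, 4f25e8d, 97b3cab, a345909, ad33b9d, b22fb99, d1d4d59}.
Reachable from 470f514: {02f6c06, 24dee62, 470f514}.
In 215c48a's history but not 470f514's: {215c48a, 4f25e8d, 97b3cab, a345909, ad33b9d, b22fb99, d1d4d59} — 7 commits.

7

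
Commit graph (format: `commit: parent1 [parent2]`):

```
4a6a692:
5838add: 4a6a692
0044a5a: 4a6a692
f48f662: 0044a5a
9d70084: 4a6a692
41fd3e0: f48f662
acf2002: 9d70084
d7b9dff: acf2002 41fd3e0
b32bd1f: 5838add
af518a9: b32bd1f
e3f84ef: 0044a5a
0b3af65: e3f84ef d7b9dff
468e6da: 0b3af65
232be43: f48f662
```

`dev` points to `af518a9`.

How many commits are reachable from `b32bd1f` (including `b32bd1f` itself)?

3

Walking parent pointers from b32bd1f: reachable set = {4a6a692, 5838add, b32bd1f}.
That is 3 commits.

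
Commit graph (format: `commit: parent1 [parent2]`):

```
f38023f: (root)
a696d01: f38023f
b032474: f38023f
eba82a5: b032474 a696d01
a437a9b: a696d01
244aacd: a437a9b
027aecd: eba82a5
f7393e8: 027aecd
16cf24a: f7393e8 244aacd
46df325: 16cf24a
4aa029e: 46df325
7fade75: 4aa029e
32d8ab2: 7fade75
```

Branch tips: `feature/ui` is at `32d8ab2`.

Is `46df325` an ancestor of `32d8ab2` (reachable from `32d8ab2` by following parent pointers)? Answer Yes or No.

Ancestors of 32d8ab2 (commits reachable by following parents): {027aecd, 16cf24a, 244aacd, 32d8ab2, 46df325, 4aa029e, 7fade75, a437a9b, a696d01, b032474, eba82a5, f38023f, f7393e8}.
46df325 is in that set, so it is an ancestor of 32d8ab2.

Yes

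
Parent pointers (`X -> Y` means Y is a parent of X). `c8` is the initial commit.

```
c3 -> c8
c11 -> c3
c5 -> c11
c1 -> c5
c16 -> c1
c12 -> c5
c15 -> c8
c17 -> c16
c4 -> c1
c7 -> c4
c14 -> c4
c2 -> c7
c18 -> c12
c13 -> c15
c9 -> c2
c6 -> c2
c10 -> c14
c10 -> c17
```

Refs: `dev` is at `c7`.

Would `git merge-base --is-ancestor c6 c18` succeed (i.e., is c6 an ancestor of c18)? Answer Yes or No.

No

Ancestors of c18: {c11, c12, c18, c3, c5, c8}.
c6 is not in that set, so it is not an ancestor of c18.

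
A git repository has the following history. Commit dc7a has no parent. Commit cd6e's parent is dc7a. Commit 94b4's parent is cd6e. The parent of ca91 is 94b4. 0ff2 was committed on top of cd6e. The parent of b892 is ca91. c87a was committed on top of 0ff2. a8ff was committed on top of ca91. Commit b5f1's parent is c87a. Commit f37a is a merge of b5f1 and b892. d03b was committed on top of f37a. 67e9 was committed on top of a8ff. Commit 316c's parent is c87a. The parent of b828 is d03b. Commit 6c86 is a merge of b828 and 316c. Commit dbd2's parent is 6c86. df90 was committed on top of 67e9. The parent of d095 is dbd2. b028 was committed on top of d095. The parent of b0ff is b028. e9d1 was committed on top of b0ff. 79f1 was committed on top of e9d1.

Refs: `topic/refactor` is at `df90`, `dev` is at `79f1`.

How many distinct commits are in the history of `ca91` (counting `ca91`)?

Walking parent pointers from ca91: reachable set = {94b4, ca91, cd6e, dc7a}.
That is 4 commits.

4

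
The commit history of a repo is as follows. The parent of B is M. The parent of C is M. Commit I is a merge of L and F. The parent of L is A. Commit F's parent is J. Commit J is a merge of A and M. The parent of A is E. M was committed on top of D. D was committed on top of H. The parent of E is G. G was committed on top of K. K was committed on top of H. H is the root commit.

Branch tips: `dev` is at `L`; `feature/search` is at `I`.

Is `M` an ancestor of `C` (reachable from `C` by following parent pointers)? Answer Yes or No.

Yes

Ancestors of C (commits reachable by following parents): {C, D, H, M}.
M is in that set, so it is an ancestor of C.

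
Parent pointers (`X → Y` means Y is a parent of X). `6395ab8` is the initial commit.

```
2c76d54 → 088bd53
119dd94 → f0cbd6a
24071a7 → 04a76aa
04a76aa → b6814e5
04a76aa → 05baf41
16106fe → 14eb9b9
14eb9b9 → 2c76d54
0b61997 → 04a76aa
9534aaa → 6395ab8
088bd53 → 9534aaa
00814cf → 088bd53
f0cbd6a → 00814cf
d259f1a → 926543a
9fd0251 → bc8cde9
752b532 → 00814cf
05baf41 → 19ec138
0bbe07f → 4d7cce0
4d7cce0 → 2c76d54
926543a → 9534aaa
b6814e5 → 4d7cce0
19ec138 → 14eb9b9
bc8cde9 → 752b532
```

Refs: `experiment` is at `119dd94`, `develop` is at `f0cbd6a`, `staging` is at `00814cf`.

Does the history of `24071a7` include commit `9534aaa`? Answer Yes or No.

Yes

Ancestors of 24071a7 (commits reachable by following parents): {04a76aa, 05baf41, 088bd53, 14eb9b9, 19ec138, 24071a7, 2c76d54, 4d7cce0, 6395ab8, 9534aaa, b6814e5}.
9534aaa is in that set, so it is an ancestor of 24071a7.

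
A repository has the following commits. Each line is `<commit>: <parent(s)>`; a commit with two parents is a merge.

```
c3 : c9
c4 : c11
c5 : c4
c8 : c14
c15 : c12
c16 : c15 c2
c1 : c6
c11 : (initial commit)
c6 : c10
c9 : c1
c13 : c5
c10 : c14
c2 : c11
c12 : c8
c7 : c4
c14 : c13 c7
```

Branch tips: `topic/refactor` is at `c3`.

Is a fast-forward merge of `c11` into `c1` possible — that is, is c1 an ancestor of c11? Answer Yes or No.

A fast-forward from c1 to c11 is possible iff c1 is an ancestor of c11.
Ancestors of c11: {c11}.
c1 is not among them, so fast-forward is not possible.

No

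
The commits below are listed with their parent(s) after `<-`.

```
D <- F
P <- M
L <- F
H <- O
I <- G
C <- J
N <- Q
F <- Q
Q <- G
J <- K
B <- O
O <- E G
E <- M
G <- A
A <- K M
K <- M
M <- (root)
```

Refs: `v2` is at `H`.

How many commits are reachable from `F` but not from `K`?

4

Reachable from F: {A, F, G, K, M, Q}.
Reachable from K: {K, M}.
In F's history but not K's: {A, F, G, Q} — 4 commits.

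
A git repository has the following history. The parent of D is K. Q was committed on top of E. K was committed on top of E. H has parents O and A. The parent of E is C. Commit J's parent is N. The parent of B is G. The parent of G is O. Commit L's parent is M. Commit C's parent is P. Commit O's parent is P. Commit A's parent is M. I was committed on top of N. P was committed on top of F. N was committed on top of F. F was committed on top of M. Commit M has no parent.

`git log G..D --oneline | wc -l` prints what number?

Reachable from D: {C, D, E, F, K, M, P}.
Reachable from G: {F, G, M, O, P}.
In D's history but not G's: {C, D, E, K} — 4 commits.

4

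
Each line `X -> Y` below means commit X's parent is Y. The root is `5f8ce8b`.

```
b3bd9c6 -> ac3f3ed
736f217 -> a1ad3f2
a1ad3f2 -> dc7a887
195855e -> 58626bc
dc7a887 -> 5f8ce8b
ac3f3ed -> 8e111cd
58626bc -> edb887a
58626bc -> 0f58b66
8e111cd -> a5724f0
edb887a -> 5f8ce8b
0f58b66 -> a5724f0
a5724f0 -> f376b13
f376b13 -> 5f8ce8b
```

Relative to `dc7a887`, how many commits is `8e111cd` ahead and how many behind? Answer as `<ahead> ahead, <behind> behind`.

Reachable from 8e111cd: {5f8ce8b, 8e111cd, a5724f0, f376b13}.
Reachable from dc7a887: {5f8ce8b, dc7a887}.
Only in 8e111cd's history (ahead): {8e111cd, a5724f0, f376b13} — 3.
Only in dc7a887's history (behind): {dc7a887} — 1.

3 ahead, 1 behind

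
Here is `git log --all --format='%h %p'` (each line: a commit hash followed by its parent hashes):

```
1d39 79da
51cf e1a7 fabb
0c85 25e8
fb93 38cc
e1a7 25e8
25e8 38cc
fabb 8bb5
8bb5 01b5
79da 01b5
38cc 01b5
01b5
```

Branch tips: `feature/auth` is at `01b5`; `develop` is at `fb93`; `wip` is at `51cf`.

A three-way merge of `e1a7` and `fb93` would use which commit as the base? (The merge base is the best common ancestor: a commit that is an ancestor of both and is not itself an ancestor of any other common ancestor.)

38cc

Ancestors of e1a7: {01b5, 25e8, 38cc, e1a7}.
Ancestors of fb93: {01b5, 38cc, fb93}.
Common ancestors: {01b5, 38cc}.
Among these, 38cc is not an ancestor of any other common ancestor — it is the merge base.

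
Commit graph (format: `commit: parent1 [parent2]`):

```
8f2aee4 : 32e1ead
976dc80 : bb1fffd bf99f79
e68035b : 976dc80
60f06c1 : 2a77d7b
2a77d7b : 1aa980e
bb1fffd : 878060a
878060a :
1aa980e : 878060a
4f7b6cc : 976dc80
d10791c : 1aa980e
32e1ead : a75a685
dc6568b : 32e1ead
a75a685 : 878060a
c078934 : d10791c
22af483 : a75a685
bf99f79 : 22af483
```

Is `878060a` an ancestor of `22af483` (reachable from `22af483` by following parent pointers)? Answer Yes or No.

Ancestors of 22af483 (commits reachable by following parents): {22af483, 878060a, a75a685}.
878060a is in that set, so it is an ancestor of 22af483.

Yes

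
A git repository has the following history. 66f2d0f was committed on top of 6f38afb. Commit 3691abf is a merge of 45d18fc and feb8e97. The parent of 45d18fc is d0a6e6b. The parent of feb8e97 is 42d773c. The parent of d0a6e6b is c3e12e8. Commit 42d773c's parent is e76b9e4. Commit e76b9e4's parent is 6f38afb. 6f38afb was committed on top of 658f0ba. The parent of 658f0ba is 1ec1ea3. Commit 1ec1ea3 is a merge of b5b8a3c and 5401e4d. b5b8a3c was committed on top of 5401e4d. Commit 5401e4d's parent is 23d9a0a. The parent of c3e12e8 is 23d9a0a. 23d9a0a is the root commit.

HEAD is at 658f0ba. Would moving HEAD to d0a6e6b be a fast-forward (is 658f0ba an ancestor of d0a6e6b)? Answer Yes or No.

A fast-forward from 658f0ba to d0a6e6b is possible iff 658f0ba is an ancestor of d0a6e6b.
Ancestors of d0a6e6b: {23d9a0a, c3e12e8, d0a6e6b}.
658f0ba is not among them, so fast-forward is not possible.

No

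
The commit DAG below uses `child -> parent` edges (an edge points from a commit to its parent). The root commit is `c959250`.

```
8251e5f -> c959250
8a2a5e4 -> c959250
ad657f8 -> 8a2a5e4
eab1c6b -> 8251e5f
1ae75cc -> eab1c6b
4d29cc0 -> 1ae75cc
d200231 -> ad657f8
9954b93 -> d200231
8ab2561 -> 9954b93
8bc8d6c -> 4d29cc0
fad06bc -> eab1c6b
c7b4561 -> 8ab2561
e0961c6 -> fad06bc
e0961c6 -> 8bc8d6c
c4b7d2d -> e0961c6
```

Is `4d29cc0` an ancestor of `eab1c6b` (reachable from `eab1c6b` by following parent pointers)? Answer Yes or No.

No

Ancestors of eab1c6b: {8251e5f, c959250, eab1c6b}.
4d29cc0 is not in that set, so it is not an ancestor of eab1c6b.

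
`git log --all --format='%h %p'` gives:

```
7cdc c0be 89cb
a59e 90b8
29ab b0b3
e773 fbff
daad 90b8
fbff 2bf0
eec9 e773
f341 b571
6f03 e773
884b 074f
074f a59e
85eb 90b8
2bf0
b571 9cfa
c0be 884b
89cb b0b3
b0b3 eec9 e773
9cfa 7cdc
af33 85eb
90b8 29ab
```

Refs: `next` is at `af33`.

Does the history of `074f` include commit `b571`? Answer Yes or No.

Ancestors of 074f: {074f, 29ab, 2bf0, 90b8, a59e, b0b3, e773, eec9, fbff}.
b571 is not in that set, so it is not an ancestor of 074f.

No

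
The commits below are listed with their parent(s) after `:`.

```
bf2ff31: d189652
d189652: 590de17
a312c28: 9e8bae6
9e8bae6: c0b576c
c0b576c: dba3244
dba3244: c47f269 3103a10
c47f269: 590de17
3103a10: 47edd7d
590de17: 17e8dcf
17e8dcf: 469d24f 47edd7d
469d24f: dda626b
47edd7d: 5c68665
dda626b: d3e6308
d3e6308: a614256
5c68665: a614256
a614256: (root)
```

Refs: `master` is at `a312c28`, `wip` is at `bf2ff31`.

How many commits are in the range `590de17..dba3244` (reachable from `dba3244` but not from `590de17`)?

3

Reachable from dba3244: {17e8dcf, 3103a10, 469d24f, 47edd7d, 590de17, 5c68665, a614256, c47f269, d3e6308, dba3244, dda626b}.
Reachable from 590de17: {17e8dcf, 469d24f, 47edd7d, 590de17, 5c68665, a614256, d3e6308, dda626b}.
In dba3244's history but not 590de17's: {3103a10, c47f269, dba3244} — 3 commits.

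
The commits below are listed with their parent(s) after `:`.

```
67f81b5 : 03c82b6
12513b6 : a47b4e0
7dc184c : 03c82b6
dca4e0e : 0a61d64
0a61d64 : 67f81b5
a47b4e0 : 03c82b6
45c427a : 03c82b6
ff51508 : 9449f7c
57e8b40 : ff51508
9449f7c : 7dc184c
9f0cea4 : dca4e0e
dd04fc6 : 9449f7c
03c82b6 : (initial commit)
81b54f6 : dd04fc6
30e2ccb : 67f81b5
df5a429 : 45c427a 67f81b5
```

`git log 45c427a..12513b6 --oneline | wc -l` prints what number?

Reachable from 12513b6: {03c82b6, 12513b6, a47b4e0}.
Reachable from 45c427a: {03c82b6, 45c427a}.
In 12513b6's history but not 45c427a's: {12513b6, a47b4e0} — 2 commits.

2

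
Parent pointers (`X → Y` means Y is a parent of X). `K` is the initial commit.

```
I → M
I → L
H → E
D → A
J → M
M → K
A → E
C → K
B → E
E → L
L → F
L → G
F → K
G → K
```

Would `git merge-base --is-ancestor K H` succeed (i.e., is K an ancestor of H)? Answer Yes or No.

Ancestors of H (commits reachable by following parents): {E, F, G, H, K, L}.
K is in that set, so it is an ancestor of H.

Yes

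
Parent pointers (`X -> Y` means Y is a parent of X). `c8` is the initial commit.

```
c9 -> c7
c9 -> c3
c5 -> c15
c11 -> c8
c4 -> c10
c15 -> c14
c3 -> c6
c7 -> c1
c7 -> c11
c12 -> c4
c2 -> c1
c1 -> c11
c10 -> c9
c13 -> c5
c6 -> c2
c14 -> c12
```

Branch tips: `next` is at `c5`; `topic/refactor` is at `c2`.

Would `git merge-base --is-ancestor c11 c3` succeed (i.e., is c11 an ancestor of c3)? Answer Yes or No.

Yes

Ancestors of c3 (commits reachable by following parents): {c1, c11, c2, c3, c6, c8}.
c11 is in that set, so it is an ancestor of c3.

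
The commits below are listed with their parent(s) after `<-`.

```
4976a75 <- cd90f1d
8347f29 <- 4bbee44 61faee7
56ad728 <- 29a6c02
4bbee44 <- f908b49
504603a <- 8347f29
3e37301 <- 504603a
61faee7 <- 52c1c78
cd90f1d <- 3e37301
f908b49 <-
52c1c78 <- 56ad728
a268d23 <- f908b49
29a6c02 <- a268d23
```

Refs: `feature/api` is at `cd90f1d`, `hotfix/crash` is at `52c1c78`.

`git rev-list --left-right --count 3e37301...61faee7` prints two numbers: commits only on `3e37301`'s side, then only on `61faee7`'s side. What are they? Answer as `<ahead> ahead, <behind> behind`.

Reachable from 3e37301: {29a6c02, 3e37301, 4bbee44, 504603a, 52c1c78, 56ad728, 61faee7, 8347f29, a268d23, f908b49}.
Reachable from 61faee7: {29a6c02, 52c1c78, 56ad728, 61faee7, a268d23, f908b49}.
Only in 3e37301's history (ahead): {3e37301, 4bbee44, 504603a, 8347f29} — 4.
Only in 61faee7's history (behind): {} — 0.

4 ahead, 0 behind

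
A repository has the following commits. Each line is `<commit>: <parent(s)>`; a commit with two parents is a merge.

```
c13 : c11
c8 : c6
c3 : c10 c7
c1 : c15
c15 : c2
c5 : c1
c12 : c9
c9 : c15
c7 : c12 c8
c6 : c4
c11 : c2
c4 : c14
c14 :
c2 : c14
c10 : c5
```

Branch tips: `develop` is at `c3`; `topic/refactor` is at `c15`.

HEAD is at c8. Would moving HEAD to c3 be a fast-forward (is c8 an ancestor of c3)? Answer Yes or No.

Yes

A fast-forward from c8 to c3 is possible iff c8 is an ancestor of c3.
Ancestors of c3: {c1, c10, c12, c14, c15, c2, c3, c4, c5, c6, c7, c8, c9}.
c8 is among them, so fast-forward is possible.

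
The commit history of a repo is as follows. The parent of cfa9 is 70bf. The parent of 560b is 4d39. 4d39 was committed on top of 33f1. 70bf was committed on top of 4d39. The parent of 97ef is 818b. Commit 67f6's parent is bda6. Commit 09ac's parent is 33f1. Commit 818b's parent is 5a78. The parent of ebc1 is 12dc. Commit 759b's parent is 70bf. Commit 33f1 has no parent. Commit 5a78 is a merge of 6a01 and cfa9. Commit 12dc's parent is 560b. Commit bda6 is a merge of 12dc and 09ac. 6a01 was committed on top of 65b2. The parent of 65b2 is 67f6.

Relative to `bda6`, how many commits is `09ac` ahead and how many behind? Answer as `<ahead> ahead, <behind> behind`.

Reachable from 09ac: {09ac, 33f1}.
Reachable from bda6: {09ac, 12dc, 33f1, 4d39, 560b, bda6}.
Only in 09ac's history (ahead): {} — 0.
Only in bda6's history (behind): {12dc, 4d39, 560b, bda6} — 4.

0 ahead, 4 behind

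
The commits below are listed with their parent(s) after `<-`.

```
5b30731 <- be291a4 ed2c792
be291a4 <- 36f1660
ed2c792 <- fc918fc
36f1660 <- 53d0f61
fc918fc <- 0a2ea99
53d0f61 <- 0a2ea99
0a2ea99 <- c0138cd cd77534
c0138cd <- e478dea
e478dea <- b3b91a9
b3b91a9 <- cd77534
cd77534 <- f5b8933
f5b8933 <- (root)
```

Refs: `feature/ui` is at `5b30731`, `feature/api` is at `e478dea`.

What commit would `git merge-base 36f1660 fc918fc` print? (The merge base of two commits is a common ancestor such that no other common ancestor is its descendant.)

0a2ea99

Ancestors of 36f1660: {0a2ea99, 36f1660, 53d0f61, b3b91a9, c0138cd, cd77534, e478dea, f5b8933}.
Ancestors of fc918fc: {0a2ea99, b3b91a9, c0138cd, cd77534, e478dea, f5b8933, fc918fc}.
Common ancestors: {0a2ea99, b3b91a9, c0138cd, cd77534, e478dea, f5b8933}.
Among these, 0a2ea99 is not an ancestor of any other common ancestor — it is the merge base.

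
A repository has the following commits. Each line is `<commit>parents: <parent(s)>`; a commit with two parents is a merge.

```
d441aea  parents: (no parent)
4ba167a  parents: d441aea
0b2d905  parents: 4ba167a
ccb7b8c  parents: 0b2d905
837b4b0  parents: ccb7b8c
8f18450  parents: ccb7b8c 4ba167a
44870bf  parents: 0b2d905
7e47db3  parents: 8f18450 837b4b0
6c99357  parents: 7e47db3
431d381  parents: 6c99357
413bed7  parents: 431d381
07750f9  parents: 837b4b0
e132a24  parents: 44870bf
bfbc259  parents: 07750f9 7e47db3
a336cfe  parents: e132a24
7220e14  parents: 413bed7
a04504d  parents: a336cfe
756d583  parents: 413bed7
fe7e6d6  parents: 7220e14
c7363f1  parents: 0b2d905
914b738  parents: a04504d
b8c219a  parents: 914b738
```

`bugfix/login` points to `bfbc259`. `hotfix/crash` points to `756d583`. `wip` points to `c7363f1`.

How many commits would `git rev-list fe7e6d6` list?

Walking parent pointers from fe7e6d6: reachable set = {0b2d905, 413bed7, 431d381, 4ba167a, 6c99357, 7220e14, 7e47db3, 837b4b0, 8f18450, ccb7b8c, d441aea, fe7e6d6}.
That is 12 commits.

12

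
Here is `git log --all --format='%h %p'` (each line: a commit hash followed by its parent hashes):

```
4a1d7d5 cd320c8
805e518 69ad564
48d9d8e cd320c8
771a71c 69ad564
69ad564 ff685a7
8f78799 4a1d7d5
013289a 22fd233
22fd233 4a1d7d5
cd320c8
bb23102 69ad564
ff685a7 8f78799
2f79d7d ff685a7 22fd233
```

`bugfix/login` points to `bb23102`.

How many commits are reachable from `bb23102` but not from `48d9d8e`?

5

Reachable from bb23102: {4a1d7d5, 69ad564, 8f78799, bb23102, cd320c8, ff685a7}.
Reachable from 48d9d8e: {48d9d8e, cd320c8}.
In bb23102's history but not 48d9d8e's: {4a1d7d5, 69ad564, 8f78799, bb23102, ff685a7} — 5 commits.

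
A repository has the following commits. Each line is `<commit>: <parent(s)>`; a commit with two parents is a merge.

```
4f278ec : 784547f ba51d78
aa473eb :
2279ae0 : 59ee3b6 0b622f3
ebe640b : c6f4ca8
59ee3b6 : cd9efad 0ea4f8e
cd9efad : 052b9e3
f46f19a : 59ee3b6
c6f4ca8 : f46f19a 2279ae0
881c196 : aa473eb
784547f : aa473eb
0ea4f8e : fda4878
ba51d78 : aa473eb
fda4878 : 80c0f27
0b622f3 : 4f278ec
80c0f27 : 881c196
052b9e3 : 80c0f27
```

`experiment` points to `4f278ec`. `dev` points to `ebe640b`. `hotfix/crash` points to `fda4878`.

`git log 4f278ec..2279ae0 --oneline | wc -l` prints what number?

9

Reachable from 2279ae0: {052b9e3, 0b622f3, 0ea4f8e, 2279ae0, 4f278ec, 59ee3b6, 784547f, 80c0f27, 881c196, aa473eb, ba51d78, cd9efad, fda4878}.
Reachable from 4f278ec: {4f278ec, 784547f, aa473eb, ba51d78}.
In 2279ae0's history but not 4f278ec's: {052b9e3, 0b622f3, 0ea4f8e, 2279ae0, 59ee3b6, 80c0f27, 881c196, cd9efad, fda4878} — 9 commits.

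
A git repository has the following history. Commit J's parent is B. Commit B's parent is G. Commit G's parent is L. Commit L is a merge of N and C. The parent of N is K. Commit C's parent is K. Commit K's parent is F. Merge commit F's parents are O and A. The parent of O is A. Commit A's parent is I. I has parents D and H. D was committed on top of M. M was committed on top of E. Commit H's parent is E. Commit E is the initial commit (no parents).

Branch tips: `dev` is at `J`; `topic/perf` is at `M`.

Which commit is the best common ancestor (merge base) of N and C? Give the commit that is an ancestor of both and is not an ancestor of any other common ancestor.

K

Ancestors of N: {A, D, E, F, H, I, K, M, N, O}.
Ancestors of C: {A, C, D, E, F, H, I, K, M, O}.
Common ancestors: {A, D, E, F, H, I, K, M, O}.
Among these, K is not an ancestor of any other common ancestor — it is the merge base.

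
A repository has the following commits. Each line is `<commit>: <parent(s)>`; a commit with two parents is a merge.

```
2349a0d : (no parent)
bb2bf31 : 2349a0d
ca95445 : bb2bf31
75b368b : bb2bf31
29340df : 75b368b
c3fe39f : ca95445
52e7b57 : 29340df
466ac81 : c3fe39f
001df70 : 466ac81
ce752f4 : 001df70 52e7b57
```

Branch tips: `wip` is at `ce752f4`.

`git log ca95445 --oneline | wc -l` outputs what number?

3

Walking parent pointers from ca95445: reachable set = {2349a0d, bb2bf31, ca95445}.
That is 3 commits.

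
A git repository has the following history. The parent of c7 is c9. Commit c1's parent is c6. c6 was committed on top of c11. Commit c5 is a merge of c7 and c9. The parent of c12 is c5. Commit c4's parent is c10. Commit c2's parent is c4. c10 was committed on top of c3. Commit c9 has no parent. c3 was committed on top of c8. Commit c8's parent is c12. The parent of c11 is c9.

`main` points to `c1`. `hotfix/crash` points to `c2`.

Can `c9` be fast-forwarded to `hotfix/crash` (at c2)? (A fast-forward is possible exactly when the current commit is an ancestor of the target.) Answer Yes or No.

A fast-forward from c9 to c2 is possible iff c9 is an ancestor of c2.
Ancestors of c2: {c10, c12, c2, c3, c4, c5, c7, c8, c9}.
c9 is among them, so fast-forward is possible.

Yes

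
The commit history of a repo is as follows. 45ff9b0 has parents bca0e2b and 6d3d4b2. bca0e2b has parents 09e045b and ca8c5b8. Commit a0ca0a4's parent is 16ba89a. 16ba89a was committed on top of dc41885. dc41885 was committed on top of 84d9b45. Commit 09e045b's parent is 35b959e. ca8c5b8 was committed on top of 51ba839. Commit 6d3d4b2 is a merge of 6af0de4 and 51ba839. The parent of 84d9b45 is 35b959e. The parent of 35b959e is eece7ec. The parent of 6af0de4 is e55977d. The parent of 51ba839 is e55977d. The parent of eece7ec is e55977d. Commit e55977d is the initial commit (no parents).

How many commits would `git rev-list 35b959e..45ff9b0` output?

Reachable from 45ff9b0: {09e045b, 35b959e, 45ff9b0, 51ba839, 6af0de4, 6d3d4b2, bca0e2b, ca8c5b8, e55977d, eece7ec}.
Reachable from 35b959e: {35b959e, e55977d, eece7ec}.
In 45ff9b0's history but not 35b959e's: {09e045b, 45ff9b0, 51ba839, 6af0de4, 6d3d4b2, bca0e2b, ca8c5b8} — 7 commits.

7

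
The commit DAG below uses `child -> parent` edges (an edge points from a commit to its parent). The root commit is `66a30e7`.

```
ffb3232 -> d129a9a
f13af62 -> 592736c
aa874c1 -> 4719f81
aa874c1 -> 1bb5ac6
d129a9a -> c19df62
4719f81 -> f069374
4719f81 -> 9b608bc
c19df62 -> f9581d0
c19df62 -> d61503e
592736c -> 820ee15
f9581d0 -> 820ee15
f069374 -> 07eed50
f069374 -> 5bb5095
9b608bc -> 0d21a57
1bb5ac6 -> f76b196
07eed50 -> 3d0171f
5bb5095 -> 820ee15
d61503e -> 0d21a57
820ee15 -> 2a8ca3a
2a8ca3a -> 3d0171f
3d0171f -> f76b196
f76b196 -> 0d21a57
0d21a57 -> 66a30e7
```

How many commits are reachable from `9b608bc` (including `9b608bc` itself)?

3

Walking parent pointers from 9b608bc: reachable set = {0d21a57, 66a30e7, 9b608bc}.
That is 3 commits.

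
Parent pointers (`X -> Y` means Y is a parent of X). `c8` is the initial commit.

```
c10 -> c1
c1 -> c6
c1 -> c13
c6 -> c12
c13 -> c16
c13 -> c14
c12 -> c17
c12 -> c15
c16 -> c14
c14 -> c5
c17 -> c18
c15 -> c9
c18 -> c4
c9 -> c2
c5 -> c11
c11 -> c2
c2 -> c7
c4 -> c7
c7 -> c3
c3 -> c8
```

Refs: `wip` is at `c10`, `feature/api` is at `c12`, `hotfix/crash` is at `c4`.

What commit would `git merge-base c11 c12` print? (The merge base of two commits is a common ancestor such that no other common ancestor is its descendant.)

Ancestors of c11: {c11, c2, c3, c7, c8}.
Ancestors of c12: {c12, c15, c17, c18, c2, c3, c4, c7, c8, c9}.
Common ancestors: {c2, c3, c7, c8}.
Among these, c2 is not an ancestor of any other common ancestor — it is the merge base.

c2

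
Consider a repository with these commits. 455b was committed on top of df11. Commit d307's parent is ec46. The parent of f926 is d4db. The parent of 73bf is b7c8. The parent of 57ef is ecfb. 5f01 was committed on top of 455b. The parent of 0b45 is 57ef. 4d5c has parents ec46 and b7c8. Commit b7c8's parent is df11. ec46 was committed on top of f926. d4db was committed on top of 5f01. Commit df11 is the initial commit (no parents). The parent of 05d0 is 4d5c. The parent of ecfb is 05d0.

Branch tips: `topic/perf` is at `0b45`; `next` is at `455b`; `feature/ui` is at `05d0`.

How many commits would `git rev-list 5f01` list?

Walking parent pointers from 5f01: reachable set = {455b, 5f01, df11}.
That is 3 commits.

3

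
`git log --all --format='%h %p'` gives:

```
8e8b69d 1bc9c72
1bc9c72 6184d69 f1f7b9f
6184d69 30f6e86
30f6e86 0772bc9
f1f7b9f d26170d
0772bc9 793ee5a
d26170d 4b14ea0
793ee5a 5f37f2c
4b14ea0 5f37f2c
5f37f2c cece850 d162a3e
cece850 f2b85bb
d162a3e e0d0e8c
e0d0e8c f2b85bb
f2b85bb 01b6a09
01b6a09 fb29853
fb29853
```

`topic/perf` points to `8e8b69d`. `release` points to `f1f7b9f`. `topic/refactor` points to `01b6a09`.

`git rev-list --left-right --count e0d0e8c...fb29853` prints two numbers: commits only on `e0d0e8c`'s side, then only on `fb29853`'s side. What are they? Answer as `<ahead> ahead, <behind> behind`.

3 ahead, 0 behind

Reachable from e0d0e8c: {01b6a09, e0d0e8c, f2b85bb, fb29853}.
Reachable from fb29853: {fb29853}.
Only in e0d0e8c's history (ahead): {01b6a09, e0d0e8c, f2b85bb} — 3.
Only in fb29853's history (behind): {} — 0.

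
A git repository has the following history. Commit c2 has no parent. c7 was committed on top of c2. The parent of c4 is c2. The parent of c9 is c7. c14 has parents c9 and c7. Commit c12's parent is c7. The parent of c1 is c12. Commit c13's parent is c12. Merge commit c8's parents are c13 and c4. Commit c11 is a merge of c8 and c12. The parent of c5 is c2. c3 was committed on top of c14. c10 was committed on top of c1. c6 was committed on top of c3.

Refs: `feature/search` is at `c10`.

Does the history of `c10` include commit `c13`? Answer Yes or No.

No

Ancestors of c10: {c1, c10, c12, c2, c7}.
c13 is not in that set, so it is not an ancestor of c10.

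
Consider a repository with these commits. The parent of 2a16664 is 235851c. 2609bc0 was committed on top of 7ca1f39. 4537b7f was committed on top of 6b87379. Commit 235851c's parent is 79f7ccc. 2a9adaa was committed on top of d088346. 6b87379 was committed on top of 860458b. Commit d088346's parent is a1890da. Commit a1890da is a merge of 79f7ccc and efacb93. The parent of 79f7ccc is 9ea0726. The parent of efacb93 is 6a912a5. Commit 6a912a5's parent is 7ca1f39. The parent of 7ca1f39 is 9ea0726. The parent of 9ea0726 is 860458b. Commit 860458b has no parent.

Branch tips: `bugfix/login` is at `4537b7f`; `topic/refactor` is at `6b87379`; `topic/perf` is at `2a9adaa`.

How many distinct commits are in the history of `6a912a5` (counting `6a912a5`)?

4

Walking parent pointers from 6a912a5: reachable set = {6a912a5, 7ca1f39, 860458b, 9ea0726}.
That is 4 commits.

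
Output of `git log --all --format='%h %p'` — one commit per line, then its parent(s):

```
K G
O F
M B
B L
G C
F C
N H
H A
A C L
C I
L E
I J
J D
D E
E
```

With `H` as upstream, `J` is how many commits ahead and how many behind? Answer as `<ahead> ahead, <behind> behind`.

0 ahead, 5 behind

Reachable from J: {D, E, J}.
Reachable from H: {A, C, D, E, H, I, J, L}.
Only in J's history (ahead): {} — 0.
Only in H's history (behind): {A, C, H, I, L} — 5.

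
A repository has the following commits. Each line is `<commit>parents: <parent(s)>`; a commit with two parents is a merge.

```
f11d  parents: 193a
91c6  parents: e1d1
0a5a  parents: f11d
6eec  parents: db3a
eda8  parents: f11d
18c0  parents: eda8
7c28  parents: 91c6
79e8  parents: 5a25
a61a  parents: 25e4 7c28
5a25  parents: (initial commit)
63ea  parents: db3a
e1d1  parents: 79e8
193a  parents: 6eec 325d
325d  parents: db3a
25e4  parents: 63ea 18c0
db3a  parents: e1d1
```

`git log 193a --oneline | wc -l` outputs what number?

Walking parent pointers from 193a: reachable set = {193a, 325d, 5a25, 6eec, 79e8, db3a, e1d1}.
That is 7 commits.

7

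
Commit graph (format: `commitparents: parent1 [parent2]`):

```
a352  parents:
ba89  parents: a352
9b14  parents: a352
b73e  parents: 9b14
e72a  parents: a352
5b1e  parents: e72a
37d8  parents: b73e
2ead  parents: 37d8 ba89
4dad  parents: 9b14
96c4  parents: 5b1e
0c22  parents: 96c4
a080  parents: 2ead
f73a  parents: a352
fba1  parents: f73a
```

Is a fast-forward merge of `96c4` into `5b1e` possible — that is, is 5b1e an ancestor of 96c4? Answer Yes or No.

Yes

A fast-forward from 5b1e to 96c4 is possible iff 5b1e is an ancestor of 96c4.
Ancestors of 96c4: {5b1e, 96c4, a352, e72a}.
5b1e is among them, so fast-forward is possible.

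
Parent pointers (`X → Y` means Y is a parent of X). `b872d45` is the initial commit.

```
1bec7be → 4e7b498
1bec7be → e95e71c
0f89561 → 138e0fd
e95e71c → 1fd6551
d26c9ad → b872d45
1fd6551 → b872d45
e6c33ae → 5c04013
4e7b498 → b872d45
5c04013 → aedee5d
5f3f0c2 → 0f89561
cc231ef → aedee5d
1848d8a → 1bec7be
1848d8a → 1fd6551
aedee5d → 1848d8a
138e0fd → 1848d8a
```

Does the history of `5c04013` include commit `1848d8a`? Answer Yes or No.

Yes

Ancestors of 5c04013 (commits reachable by following parents): {1848d8a, 1bec7be, 1fd6551, 4e7b498, 5c04013, aedee5d, b872d45, e95e71c}.
1848d8a is in that set, so it is an ancestor of 5c04013.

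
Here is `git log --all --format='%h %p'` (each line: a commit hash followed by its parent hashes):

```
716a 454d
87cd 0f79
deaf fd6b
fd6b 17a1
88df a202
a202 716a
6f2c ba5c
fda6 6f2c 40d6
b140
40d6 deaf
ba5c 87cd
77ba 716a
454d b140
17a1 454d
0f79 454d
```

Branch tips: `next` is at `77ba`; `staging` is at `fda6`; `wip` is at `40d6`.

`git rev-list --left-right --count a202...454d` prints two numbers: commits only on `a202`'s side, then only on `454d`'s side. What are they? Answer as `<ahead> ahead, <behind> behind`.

Reachable from a202: {454d, 716a, a202, b140}.
Reachable from 454d: {454d, b140}.
Only in a202's history (ahead): {716a, a202} — 2.
Only in 454d's history (behind): {} — 0.

2 ahead, 0 behind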